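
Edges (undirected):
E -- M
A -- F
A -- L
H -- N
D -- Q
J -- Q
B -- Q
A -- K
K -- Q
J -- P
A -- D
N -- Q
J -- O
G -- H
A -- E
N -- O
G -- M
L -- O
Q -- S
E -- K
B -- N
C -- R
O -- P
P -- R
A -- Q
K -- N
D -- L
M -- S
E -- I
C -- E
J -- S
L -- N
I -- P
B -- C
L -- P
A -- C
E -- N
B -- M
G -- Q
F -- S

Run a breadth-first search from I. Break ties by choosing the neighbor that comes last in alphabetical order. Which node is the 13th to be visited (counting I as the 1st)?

D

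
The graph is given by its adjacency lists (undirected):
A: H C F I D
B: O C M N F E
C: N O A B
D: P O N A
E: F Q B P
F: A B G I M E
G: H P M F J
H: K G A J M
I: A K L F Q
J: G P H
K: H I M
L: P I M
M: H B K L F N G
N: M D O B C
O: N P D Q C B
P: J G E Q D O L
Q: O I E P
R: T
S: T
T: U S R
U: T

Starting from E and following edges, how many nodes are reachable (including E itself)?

BFS from E visits: E, F, Q, B, P, A, G, I, M, O, C, N, J, D, L, H, K
Reachable nodes: 17 of 21 total.

17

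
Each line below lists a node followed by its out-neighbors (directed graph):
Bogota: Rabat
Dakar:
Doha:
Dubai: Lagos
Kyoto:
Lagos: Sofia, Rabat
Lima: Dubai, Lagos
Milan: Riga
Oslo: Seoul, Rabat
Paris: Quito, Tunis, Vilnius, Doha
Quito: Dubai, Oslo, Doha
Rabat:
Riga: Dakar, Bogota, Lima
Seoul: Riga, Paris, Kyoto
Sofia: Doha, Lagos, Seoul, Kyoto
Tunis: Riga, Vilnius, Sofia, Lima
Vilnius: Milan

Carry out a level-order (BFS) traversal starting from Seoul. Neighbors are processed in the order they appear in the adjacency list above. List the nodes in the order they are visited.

Visit Seoul; enqueue Riga, Paris, Kyoto → queue [Riga, Paris, Kyoto]
Visit Riga; enqueue Dakar, Bogota, Lima → queue [Paris, Kyoto, Dakar, Bogota, Lima]
Visit Paris; enqueue Quito, Tunis, Vilnius, Doha → queue [Kyoto, Dakar, Bogota, Lima, Quito, Tunis, Vilnius, Doha]
Visit Kyoto → queue [Dakar, Bogota, Lima, Quito, Tunis, Vilnius, Doha]
Visit Dakar → queue [Bogota, Lima, Quito, Tunis, Vilnius, Doha]
Visit Bogota; enqueue Rabat → queue [Lima, Quito, Tunis, Vilnius, Doha, Rabat]
Visit Lima; enqueue Dubai, Lagos → queue [Quito, Tunis, Vilnius, Doha, Rabat, Dubai, Lagos]
Visit Quito; enqueue Oslo → queue [Tunis, Vilnius, Doha, Rabat, Dubai, Lagos, Oslo]
Visit Tunis; enqueue Sofia → queue [Vilnius, Doha, Rabat, Dubai, Lagos, Oslo, Sofia]
Visit Vilnius; enqueue Milan → queue [Doha, Rabat, Dubai, Lagos, Oslo, Sofia, Milan]
Visit Doha → queue [Rabat, Dubai, Lagos, Oslo, Sofia, Milan]
Visit Rabat → queue [Dubai, Lagos, Oslo, Sofia, Milan]
Visit Dubai → queue [Lagos, Oslo, Sofia, Milan]
Visit Lagos → queue [Oslo, Sofia, Milan]
Visit Oslo → queue [Sofia, Milan]
Visit Sofia → queue [Milan]
Visit Milan → queue []

Seoul, Riga, Paris, Kyoto, Dakar, Bogota, Lima, Quito, Tunis, Vilnius, Doha, Rabat, Dubai, Lagos, Oslo, Sofia, Milan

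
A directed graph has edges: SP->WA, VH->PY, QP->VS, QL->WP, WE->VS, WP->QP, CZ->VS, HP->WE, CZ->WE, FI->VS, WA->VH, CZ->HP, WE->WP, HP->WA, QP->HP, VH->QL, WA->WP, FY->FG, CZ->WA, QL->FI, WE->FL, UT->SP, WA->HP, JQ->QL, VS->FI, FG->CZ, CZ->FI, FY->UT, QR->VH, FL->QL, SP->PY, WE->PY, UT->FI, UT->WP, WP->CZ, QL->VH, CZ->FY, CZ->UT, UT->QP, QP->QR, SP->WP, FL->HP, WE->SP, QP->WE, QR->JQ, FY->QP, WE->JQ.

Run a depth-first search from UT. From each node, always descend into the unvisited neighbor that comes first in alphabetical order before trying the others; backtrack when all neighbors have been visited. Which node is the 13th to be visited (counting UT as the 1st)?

FG

Visit UT
UT → FI
FI → VS
UT → QP
QP → HP
HP → WA
WA → VH
VH → PY
VH → QL
QL → WP
WP → CZ
CZ → FY
FY → FG
CZ → WE
WE → FL
WE → JQ
WE → SP
QP → QR

Visit order: UT, FI, VS, QP, HP, WA, VH, PY, QL, WP, CZ, FY, FG, WE, FL, JQ, SP, QR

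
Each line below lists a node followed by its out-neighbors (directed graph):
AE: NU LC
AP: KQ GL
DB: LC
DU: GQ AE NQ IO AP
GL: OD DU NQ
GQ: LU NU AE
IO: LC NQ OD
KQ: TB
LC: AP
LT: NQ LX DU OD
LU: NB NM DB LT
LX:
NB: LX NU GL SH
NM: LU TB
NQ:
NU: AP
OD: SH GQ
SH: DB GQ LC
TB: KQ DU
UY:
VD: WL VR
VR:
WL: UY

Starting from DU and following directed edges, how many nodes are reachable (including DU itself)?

BFS from DU visits: DU, AE, AP, GQ, IO, NQ, LC, NU, GL, KQ, LU, OD, TB, DB, LT, NB, NM, SH, LX
Reachable nodes: 19 of 23 total.

19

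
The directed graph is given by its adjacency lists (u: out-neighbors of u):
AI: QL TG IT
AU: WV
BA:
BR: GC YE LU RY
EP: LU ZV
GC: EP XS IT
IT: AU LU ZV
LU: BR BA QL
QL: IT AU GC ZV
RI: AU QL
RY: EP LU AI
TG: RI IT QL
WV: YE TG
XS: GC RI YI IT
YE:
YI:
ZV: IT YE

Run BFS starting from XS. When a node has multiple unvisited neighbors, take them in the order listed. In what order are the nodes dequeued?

XS → GC → RI → YI → IT → EP → AU → QL → LU → ZV → WV → BR → BA → YE → TG → RY → AI

Visit XS; enqueue GC, RI, YI, IT → queue [GC, RI, YI, IT]
Visit GC; enqueue EP → queue [RI, YI, IT, EP]
Visit RI; enqueue AU, QL → queue [YI, IT, EP, AU, QL]
Visit YI → queue [IT, EP, AU, QL]
Visit IT; enqueue LU, ZV → queue [EP, AU, QL, LU, ZV]
Visit EP → queue [AU, QL, LU, ZV]
Visit AU; enqueue WV → queue [QL, LU, ZV, WV]
Visit QL → queue [LU, ZV, WV]
Visit LU; enqueue BR, BA → queue [ZV, WV, BR, BA]
Visit ZV; enqueue YE → queue [WV, BR, BA, YE]
Visit WV; enqueue TG → queue [BR, BA, YE, TG]
Visit BR; enqueue RY → queue [BA, YE, TG, RY]
Visit BA → queue [YE, TG, RY]
Visit YE → queue [TG, RY]
Visit TG → queue [RY]
Visit RY; enqueue AI → queue [AI]
Visit AI → queue []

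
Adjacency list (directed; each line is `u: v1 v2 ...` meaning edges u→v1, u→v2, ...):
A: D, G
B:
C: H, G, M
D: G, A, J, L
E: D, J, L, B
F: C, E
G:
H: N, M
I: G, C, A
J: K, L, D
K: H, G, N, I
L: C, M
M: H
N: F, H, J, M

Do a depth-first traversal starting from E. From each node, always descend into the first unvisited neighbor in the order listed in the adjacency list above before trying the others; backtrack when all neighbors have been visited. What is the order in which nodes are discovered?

Visit E
E → D
D → G
D → A
D → J
J → K
K → H
H → N
N → F
F → C
C → M
K → I
J → L
E → B

E, D, G, A, J, K, H, N, F, C, M, I, L, B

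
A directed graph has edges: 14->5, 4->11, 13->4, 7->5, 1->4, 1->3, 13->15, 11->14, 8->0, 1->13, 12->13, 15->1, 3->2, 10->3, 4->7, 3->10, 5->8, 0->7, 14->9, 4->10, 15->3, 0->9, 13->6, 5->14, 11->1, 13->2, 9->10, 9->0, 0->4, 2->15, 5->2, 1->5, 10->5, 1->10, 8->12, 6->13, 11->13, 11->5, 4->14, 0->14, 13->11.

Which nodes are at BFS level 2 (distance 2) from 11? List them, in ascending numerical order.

Level 0: 11
Level 1: 1, 5, 13, 14
Level 2: 2, 3, 4, 6, 8, 9, 10, 15
Level 3: 0, 7, 12

2, 3, 4, 6, 8, 9, 10, 15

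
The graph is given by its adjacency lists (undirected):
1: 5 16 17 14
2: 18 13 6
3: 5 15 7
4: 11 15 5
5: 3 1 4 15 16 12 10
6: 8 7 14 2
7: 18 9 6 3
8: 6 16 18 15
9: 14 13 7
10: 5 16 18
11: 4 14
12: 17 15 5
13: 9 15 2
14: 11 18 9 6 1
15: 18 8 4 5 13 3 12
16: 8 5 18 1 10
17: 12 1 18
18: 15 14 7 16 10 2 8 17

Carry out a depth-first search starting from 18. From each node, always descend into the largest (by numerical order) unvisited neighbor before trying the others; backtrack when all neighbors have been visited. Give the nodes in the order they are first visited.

Visit 18
18 → 17
17 → 12
12 → 15
15 → 13
13 → 9
9 → 14
14 → 11
11 → 4
4 → 5
5 → 16
16 → 10
16 → 8
8 → 6
6 → 7
7 → 3
6 → 2
16 → 1

18, 17, 12, 15, 13, 9, 14, 11, 4, 5, 16, 10, 8, 6, 7, 3, 2, 1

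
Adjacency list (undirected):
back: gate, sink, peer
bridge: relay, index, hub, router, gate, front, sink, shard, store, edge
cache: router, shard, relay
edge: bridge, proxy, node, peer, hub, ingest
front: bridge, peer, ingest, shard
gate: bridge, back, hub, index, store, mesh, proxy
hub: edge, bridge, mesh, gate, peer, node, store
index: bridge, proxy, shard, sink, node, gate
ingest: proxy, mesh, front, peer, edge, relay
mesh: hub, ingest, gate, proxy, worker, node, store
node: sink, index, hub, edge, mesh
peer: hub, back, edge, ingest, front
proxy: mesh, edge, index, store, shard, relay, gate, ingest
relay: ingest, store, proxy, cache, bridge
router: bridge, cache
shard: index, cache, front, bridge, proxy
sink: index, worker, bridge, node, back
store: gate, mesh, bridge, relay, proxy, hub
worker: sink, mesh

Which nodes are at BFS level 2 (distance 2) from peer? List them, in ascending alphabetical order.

bridge, gate, mesh, node, proxy, relay, shard, sink, store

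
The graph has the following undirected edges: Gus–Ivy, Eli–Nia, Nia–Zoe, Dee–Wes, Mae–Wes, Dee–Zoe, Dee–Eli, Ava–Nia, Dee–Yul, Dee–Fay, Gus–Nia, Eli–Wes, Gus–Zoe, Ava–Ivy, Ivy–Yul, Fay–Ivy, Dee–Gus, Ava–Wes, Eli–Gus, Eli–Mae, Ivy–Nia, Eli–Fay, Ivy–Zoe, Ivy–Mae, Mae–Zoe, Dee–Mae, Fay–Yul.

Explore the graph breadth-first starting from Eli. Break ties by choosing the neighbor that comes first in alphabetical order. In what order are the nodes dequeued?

Visit Eli; enqueue Dee, Fay, Gus, Mae, Nia, Wes → queue [Dee, Fay, Gus, Mae, Nia, Wes]
Visit Dee; enqueue Yul, Zoe → queue [Fay, Gus, Mae, Nia, Wes, Yul, Zoe]
Visit Fay; enqueue Ivy → queue [Gus, Mae, Nia, Wes, Yul, Zoe, Ivy]
Visit Gus → queue [Mae, Nia, Wes, Yul, Zoe, Ivy]
Visit Mae → queue [Nia, Wes, Yul, Zoe, Ivy]
Visit Nia; enqueue Ava → queue [Wes, Yul, Zoe, Ivy, Ava]
Visit Wes → queue [Yul, Zoe, Ivy, Ava]
Visit Yul → queue [Zoe, Ivy, Ava]
Visit Zoe → queue [Ivy, Ava]
Visit Ivy → queue [Ava]
Visit Ava → queue []

Eli, Dee, Fay, Gus, Mae, Nia, Wes, Yul, Zoe, Ivy, Ava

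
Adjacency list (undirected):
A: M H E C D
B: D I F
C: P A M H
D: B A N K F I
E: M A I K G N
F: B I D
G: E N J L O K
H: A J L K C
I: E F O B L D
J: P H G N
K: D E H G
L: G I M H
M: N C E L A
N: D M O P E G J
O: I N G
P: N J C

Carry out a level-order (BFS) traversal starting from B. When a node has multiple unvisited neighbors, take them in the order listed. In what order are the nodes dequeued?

Visit B; enqueue D, I, F → queue [D, I, F]
Visit D; enqueue A, N, K → queue [I, F, A, N, K]
Visit I; enqueue E, O, L → queue [F, A, N, K, E, O, L]
Visit F → queue [A, N, K, E, O, L]
Visit A; enqueue M, H, C → queue [N, K, E, O, L, M, H, C]
Visit N; enqueue P, G, J → queue [K, E, O, L, M, H, C, P, G, J]
Visit K → queue [E, O, L, M, H, C, P, G, J]
Visit E → queue [O, L, M, H, C, P, G, J]
Visit O → queue [L, M, H, C, P, G, J]
Visit L → queue [M, H, C, P, G, J]
Visit M → queue [H, C, P, G, J]
Visit H → queue [C, P, G, J]
Visit C → queue [P, G, J]
Visit P → queue [G, J]
Visit G → queue [J]
Visit J → queue []

B -> D -> I -> F -> A -> N -> K -> E -> O -> L -> M -> H -> C -> P -> G -> J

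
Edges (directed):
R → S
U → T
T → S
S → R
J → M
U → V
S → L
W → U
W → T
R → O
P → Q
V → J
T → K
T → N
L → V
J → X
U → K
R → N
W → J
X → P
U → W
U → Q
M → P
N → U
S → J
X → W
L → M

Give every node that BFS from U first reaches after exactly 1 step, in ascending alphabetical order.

Level 0: U
Level 1: K, Q, T, V, W
Level 2: J, N, S
Level 3: L, M, R, X
Level 4: O, P

K, Q, T, V, W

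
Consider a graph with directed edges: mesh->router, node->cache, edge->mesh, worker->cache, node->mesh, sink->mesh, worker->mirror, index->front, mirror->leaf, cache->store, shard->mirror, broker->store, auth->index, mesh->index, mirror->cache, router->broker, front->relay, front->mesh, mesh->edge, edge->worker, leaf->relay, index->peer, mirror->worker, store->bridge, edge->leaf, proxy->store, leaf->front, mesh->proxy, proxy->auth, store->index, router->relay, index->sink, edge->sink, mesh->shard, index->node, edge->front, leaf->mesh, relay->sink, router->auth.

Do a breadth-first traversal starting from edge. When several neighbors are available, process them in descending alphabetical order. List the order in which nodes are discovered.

edge → worker → sink → mesh → leaf → front → mirror → cache → shard → router → proxy → index → relay → store → broker → auth → peer → node → bridge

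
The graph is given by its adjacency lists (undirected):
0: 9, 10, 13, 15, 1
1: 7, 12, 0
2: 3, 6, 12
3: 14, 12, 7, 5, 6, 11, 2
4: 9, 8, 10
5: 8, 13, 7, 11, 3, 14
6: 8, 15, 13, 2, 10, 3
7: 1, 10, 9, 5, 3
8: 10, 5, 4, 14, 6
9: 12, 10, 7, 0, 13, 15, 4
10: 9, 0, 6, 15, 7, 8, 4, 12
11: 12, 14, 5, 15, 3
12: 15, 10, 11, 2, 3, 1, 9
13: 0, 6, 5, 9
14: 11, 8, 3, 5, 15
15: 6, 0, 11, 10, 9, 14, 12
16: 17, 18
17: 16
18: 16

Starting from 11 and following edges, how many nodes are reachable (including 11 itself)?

BFS from 11 visits: 11, 3, 5, 12, 14, 15, 2, 6, 7, 8, 13, 1, 9, 10, 0, 4
Reachable nodes: 16 of 19 total.

16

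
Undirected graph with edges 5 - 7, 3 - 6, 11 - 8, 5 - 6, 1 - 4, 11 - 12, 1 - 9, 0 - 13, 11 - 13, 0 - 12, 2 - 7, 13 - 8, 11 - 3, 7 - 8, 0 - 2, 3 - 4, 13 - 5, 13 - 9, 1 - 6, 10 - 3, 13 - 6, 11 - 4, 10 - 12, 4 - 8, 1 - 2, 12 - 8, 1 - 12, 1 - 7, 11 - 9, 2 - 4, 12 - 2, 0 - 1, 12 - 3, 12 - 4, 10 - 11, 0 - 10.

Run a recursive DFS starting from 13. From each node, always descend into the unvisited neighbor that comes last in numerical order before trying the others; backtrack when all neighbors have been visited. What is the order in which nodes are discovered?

Visit 13
13 → 11
11 → 12
12 → 10
10 → 3
3 → 6
6 → 5
5 → 7
7 → 8
8 → 4
4 → 2
2 → 1
1 → 9
1 → 0

13 11 12 10 3 6 5 7 8 4 2 1 9 0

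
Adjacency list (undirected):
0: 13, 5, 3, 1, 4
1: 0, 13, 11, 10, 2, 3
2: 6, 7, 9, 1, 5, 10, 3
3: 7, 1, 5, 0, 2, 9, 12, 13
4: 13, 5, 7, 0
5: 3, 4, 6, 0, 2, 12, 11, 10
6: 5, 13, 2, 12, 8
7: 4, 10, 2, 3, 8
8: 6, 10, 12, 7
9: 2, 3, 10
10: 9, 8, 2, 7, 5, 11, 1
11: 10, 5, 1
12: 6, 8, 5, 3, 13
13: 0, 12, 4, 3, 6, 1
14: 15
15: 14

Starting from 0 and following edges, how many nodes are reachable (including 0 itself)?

BFS from 0 visits: 0, 13, 5, 3, 1, 4, 12, 6, 2, 11, 10, 7, 9, 8
Reachable nodes: 14 of 16 total.

14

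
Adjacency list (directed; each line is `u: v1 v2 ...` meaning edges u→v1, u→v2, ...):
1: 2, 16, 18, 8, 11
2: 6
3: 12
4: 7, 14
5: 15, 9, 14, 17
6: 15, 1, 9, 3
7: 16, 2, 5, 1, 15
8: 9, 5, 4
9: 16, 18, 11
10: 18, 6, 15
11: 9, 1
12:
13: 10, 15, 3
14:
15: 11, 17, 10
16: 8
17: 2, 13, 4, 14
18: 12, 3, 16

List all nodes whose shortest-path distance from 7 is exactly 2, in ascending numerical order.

6, 8, 9, 10, 11, 14, 17, 18

Level 0: 7
Level 1: 1, 2, 5, 15, 16
Level 2: 6, 8, 9, 10, 11, 14, 17, 18
Level 3: 3, 4, 12, 13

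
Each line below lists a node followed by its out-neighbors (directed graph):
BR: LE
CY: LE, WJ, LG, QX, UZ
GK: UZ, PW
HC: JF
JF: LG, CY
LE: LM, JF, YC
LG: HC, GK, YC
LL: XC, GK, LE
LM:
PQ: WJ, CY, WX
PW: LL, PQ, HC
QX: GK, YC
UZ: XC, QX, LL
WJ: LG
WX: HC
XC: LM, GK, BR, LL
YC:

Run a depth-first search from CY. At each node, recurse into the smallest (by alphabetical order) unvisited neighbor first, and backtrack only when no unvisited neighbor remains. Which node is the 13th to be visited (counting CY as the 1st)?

Visit CY
CY → LE
LE → JF
JF → LG
LG → GK
GK → PW
PW → HC
PW → LL
LL → XC
XC → BR
XC → LM
PW → PQ
PQ → WJ
PQ → WX
GK → UZ
UZ → QX
QX → YC

Visit order: CY, LE, JF, LG, GK, PW, HC, LL, XC, BR, LM, PQ, WJ, WX, UZ, QX, YC

WJ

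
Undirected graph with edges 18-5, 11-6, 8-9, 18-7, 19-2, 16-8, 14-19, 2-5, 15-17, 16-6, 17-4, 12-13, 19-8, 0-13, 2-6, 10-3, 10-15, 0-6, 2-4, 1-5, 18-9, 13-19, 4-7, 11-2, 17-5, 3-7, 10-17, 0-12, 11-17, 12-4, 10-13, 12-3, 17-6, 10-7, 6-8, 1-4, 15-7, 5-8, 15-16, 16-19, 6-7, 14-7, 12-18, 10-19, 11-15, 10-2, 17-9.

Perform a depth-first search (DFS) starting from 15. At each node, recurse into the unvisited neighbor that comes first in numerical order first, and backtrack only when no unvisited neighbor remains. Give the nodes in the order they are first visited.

15 -> 7 -> 3 -> 10 -> 2 -> 4 -> 1 -> 5 -> 8 -> 6 -> 0 -> 12 -> 13 -> 19 -> 14 -> 16 -> 18 -> 9 -> 17 -> 11

Visit 15
15 → 7
7 → 3
3 → 10
10 → 2
2 → 4
4 → 1
1 → 5
5 → 8
8 → 6
6 → 0
0 → 12
12 → 13
13 → 19
19 → 14
19 → 16
12 → 18
18 → 9
9 → 17
17 → 11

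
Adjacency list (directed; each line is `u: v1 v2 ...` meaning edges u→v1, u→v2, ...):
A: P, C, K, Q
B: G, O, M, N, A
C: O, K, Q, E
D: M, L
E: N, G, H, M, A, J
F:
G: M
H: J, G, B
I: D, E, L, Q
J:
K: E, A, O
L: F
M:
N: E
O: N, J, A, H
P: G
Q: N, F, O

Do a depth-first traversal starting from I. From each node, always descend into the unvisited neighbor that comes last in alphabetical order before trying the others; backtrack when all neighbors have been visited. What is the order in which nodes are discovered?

I -> Q -> O -> N -> E -> M -> J -> H -> G -> B -> A -> P -> K -> C -> F -> L -> D

Visit I
I → Q
Q → O
O → N
N → E
E → M
E → J
E → H
H → G
H → B
B → A
A → P
A → K
A → C
Q → F
I → L
I → D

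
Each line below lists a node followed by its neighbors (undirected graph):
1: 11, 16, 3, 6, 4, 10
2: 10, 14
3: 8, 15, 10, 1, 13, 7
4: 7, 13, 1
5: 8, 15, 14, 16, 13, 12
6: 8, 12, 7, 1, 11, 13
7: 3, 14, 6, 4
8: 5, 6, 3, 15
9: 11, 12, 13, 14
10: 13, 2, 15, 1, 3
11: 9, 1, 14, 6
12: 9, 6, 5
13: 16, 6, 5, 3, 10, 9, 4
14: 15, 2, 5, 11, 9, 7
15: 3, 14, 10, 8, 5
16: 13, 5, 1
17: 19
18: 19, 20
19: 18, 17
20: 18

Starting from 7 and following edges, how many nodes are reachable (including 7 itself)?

16

BFS from 7 visits: 7, 3, 14, 6, 4, 8, 15, 10, 1, 13, 2, 5, 11, 9, 12, 16
Reachable nodes: 16 of 20 total.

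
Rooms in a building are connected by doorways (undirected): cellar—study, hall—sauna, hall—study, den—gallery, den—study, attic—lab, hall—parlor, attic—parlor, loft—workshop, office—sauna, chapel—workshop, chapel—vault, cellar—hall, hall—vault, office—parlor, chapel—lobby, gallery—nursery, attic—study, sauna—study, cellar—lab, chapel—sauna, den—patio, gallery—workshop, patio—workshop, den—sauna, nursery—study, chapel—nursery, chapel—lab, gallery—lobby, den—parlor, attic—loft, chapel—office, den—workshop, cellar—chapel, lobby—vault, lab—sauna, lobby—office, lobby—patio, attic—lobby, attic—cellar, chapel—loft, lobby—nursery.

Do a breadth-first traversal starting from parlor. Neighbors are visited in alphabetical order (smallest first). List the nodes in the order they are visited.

parlor -> attic -> den -> hall -> office -> cellar -> lab -> lobby -> loft -> study -> gallery -> patio -> sauna -> workshop -> vault -> chapel -> nursery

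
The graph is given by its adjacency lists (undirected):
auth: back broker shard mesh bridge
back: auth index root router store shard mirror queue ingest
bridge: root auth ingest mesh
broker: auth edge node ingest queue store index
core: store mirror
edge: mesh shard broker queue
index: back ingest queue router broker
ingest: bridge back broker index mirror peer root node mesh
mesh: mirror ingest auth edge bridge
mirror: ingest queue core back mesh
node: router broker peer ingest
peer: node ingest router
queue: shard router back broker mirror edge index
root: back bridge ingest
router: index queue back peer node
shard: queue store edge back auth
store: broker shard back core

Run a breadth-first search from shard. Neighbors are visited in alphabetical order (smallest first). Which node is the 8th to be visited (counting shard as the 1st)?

broker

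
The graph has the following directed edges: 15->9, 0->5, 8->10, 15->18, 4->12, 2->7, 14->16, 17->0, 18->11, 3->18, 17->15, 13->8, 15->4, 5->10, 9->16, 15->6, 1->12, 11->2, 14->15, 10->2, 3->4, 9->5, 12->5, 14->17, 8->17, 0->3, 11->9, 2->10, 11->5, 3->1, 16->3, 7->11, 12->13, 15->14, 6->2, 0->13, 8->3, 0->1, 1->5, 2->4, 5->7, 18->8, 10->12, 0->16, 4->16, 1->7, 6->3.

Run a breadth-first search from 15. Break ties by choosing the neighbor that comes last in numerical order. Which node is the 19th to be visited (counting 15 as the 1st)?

13

Visit 15; enqueue 18, 14, 9, 6, 4 → queue [18, 14, 9, 6, 4]
Visit 18; enqueue 11, 8 → queue [14, 9, 6, 4, 11, 8]
Visit 14; enqueue 17, 16 → queue [9, 6, 4, 11, 8, 17, 16]
Visit 9; enqueue 5 → queue [6, 4, 11, 8, 17, 16, 5]
Visit 6; enqueue 3, 2 → queue [4, 11, 8, 17, 16, 5, 3, 2]
Visit 4; enqueue 12 → queue [11, 8, 17, 16, 5, 3, 2, 12]
Visit 11 → queue [8, 17, 16, 5, 3, 2, 12]
Visit 8; enqueue 10 → queue [17, 16, 5, 3, 2, 12, 10]
Visit 17; enqueue 0 → queue [16, 5, 3, 2, 12, 10, 0]
Visit 16 → queue [5, 3, 2, 12, 10, 0]
Visit 5; enqueue 7 → queue [3, 2, 12, 10, 0, 7]
Visit 3; enqueue 1 → queue [2, 12, 10, 0, 7, 1]
Visit 2 → queue [12, 10, 0, 7, 1]
Visit 12; enqueue 13 → queue [10, 0, 7, 1, 13]
Visit 10 → queue [0, 7, 1, 13]
Visit 0 → queue [7, 1, 13]
Visit 7 → queue [1, 13]
Visit 1 → queue [13]
Visit 13 → queue []

Visit order: 15, 18, 14, 9, 6, 4, 11, 8, 17, 16, 5, 3, 2, 12, 10, 0, 7, 1, 13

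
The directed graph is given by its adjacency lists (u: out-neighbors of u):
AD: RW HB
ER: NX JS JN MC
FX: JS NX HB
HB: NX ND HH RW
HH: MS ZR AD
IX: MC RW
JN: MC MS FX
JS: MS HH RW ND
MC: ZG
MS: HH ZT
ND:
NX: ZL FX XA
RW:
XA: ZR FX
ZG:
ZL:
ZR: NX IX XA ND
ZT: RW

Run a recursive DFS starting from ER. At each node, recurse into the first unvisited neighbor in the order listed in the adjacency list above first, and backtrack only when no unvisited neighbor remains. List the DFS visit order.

ER → NX → ZL → FX → JS → MS → HH → ZR → IX → MC → ZG → RW → XA → ND → AD → HB → ZT → JN

Visit ER
ER → NX
NX → ZL
NX → FX
FX → JS
JS → MS
MS → HH
HH → ZR
ZR → IX
IX → MC
MC → ZG
IX → RW
ZR → XA
ZR → ND
HH → AD
AD → HB
MS → ZT
ER → JN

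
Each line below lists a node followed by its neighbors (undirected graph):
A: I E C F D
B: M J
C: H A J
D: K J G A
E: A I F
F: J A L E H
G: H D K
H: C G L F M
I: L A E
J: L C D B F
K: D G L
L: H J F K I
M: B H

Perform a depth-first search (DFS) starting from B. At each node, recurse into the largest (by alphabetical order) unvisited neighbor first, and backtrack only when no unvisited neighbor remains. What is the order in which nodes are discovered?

B M H L K G D J F E I A C

Visit B
B → M
M → H
H → L
L → K
K → G
G → D
D → J
J → F
F → E
E → I
I → A
A → C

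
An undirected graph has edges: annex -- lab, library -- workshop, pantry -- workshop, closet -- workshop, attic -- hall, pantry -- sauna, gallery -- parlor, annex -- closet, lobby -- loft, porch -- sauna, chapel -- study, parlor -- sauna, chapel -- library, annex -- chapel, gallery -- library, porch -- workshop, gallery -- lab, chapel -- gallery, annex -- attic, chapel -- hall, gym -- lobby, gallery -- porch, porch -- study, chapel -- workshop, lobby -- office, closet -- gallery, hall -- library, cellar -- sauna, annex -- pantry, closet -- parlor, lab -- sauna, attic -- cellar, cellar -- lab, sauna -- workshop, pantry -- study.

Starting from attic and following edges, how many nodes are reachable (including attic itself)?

15

BFS from attic visits: attic, hall, cellar, annex, library, chapel, sauna, lab, pantry, closet, workshop, gallery, study, porch, parlor
Reachable nodes: 15 of 19 total.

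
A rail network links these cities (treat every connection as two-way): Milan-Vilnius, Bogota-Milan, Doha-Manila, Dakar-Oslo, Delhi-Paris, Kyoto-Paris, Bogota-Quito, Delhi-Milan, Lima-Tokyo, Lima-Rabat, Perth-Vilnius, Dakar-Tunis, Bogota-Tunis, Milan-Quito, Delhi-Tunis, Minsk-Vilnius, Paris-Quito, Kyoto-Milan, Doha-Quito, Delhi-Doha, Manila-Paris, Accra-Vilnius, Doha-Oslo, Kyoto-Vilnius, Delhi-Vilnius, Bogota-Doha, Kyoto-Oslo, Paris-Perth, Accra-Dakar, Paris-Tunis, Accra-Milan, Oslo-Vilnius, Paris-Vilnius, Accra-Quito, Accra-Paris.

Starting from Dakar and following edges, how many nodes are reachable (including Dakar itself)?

BFS from Dakar visits: Dakar, Accra, Oslo, Tunis, Milan, Paris, Quito, Vilnius, Doha, Kyoto, Bogota, Delhi, Manila, Perth, Minsk
Reachable nodes: 15 of 18 total.

15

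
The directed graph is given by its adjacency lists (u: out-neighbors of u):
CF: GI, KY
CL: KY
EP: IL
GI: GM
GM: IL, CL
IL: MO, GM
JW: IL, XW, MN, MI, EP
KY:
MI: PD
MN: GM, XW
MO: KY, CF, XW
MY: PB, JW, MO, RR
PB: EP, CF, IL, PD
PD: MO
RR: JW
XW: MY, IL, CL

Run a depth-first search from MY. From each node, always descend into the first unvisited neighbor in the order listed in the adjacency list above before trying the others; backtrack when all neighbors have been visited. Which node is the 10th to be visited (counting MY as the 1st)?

Visit MY
MY → PB
PB → EP
EP → IL
IL → MO
MO → KY
MO → CF
CF → GI
GI → GM
GM → CL
MO → XW
PB → PD
MY → JW
JW → MN
JW → MI
MY → RR

Visit order: MY, PB, EP, IL, MO, KY, CF, GI, GM, CL, XW, PD, JW, MN, MI, RR

CL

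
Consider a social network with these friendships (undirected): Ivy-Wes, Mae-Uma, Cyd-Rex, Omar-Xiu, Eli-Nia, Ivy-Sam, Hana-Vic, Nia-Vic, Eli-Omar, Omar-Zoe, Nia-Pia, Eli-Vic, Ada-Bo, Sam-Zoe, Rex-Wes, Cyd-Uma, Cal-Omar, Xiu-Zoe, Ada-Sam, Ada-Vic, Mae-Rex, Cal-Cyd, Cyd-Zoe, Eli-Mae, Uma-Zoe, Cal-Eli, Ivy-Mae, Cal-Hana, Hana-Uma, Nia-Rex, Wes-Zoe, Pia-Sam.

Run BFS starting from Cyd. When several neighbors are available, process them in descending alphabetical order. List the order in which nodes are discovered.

Visit Cyd; enqueue Zoe, Uma, Rex, Cal → queue [Zoe, Uma, Rex, Cal]
Visit Zoe; enqueue Xiu, Wes, Sam, Omar → queue [Uma, Rex, Cal, Xiu, Wes, Sam, Omar]
Visit Uma; enqueue Mae, Hana → queue [Rex, Cal, Xiu, Wes, Sam, Omar, Mae, Hana]
Visit Rex; enqueue Nia → queue [Cal, Xiu, Wes, Sam, Omar, Mae, Hana, Nia]
Visit Cal; enqueue Eli → queue [Xiu, Wes, Sam, Omar, Mae, Hana, Nia, Eli]
Visit Xiu → queue [Wes, Sam, Omar, Mae, Hana, Nia, Eli]
Visit Wes; enqueue Ivy → queue [Sam, Omar, Mae, Hana, Nia, Eli, Ivy]
Visit Sam; enqueue Pia, Ada → queue [Omar, Mae, Hana, Nia, Eli, Ivy, Pia, Ada]
Visit Omar → queue [Mae, Hana, Nia, Eli, Ivy, Pia, Ada]
Visit Mae → queue [Hana, Nia, Eli, Ivy, Pia, Ada]
Visit Hana; enqueue Vic → queue [Nia, Eli, Ivy, Pia, Ada, Vic]
Visit Nia → queue [Eli, Ivy, Pia, Ada, Vic]
Visit Eli → queue [Ivy, Pia, Ada, Vic]
Visit Ivy → queue [Pia, Ada, Vic]
Visit Pia → queue [Ada, Vic]
Visit Ada; enqueue Bo → queue [Vic, Bo]
Visit Vic → queue [Bo]
Visit Bo → queue []

Cyd, Zoe, Uma, Rex, Cal, Xiu, Wes, Sam, Omar, Mae, Hana, Nia, Eli, Ivy, Pia, Ada, Vic, Bo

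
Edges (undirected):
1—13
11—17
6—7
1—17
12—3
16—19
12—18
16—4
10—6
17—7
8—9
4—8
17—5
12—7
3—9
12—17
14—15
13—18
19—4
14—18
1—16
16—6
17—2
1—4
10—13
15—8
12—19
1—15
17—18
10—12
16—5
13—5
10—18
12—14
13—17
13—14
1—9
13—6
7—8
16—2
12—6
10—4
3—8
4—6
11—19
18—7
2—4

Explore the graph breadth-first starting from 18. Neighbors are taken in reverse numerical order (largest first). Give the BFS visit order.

18, 17, 14, 13, 12, 10, 7, 11, 5, 2, 1, 15, 6, 19, 3, 4, 8, 16, 9

Visit 18; enqueue 17, 14, 13, 12, 10, 7 → queue [17, 14, 13, 12, 10, 7]
Visit 17; enqueue 11, 5, 2, 1 → queue [14, 13, 12, 10, 7, 11, 5, 2, 1]
Visit 14; enqueue 15 → queue [13, 12, 10, 7, 11, 5, 2, 1, 15]
Visit 13; enqueue 6 → queue [12, 10, 7, 11, 5, 2, 1, 15, 6]
Visit 12; enqueue 19, 3 → queue [10, 7, 11, 5, 2, 1, 15, 6, 19, 3]
Visit 10; enqueue 4 → queue [7, 11, 5, 2, 1, 15, 6, 19, 3, 4]
Visit 7; enqueue 8 → queue [11, 5, 2, 1, 15, 6, 19, 3, 4, 8]
Visit 11 → queue [5, 2, 1, 15, 6, 19, 3, 4, 8]
Visit 5; enqueue 16 → queue [2, 1, 15, 6, 19, 3, 4, 8, 16]
Visit 2 → queue [1, 15, 6, 19, 3, 4, 8, 16]
Visit 1; enqueue 9 → queue [15, 6, 19, 3, 4, 8, 16, 9]
Visit 15 → queue [6, 19, 3, 4, 8, 16, 9]
Visit 6 → queue [19, 3, 4, 8, 16, 9]
Visit 19 → queue [3, 4, 8, 16, 9]
Visit 3 → queue [4, 8, 16, 9]
Visit 4 → queue [8, 16, 9]
Visit 8 → queue [16, 9]
Visit 16 → queue [9]
Visit 9 → queue []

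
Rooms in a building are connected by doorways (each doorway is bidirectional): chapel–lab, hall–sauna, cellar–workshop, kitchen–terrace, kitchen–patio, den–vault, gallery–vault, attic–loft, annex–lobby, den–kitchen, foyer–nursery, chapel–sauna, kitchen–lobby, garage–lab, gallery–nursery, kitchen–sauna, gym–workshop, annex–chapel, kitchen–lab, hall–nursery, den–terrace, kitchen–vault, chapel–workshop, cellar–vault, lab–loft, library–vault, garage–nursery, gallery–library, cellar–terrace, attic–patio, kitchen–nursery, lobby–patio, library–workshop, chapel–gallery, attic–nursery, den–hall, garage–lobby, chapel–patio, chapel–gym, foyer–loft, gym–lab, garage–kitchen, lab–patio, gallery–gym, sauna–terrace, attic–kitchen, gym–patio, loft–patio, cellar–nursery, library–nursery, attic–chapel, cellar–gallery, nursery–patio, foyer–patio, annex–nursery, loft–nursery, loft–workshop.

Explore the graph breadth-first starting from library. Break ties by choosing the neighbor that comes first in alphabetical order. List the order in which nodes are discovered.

Visit library; enqueue gallery, nursery, vault, workshop → queue [gallery, nursery, vault, workshop]
Visit gallery; enqueue cellar, chapel, gym → queue [nursery, vault, workshop, cellar, chapel, gym]
Visit nursery; enqueue annex, attic, foyer, garage, hall, kitchen, loft, patio → queue [vault, workshop, cellar, chapel, gym, annex, attic, foyer, garage, hall, kitchen, loft, patio]
Visit vault; enqueue den → queue [workshop, cellar, chapel, gym, annex, attic, foyer, garage, hall, kitchen, loft, patio, den]
Visit workshop → queue [cellar, chapel, gym, annex, attic, foyer, garage, hall, kitchen, loft, patio, den]
Visit cellar; enqueue terrace → queue [chapel, gym, annex, attic, foyer, garage, hall, kitchen, loft, patio, den, terrace]
Visit chapel; enqueue lab, sauna → queue [gym, annex, attic, foyer, garage, hall, kitchen, loft, patio, den, terrace, lab, sauna]
Visit gym → queue [annex, attic, foyer, garage, hall, kitchen, loft, patio, den, terrace, lab, sauna]
Visit annex; enqueue lobby → queue [attic, foyer, garage, hall, kitchen, loft, patio, den, terrace, lab, sauna, lobby]
Visit attic → queue [foyer, garage, hall, kitchen, loft, patio, den, terrace, lab, sauna, lobby]
Visit foyer → queue [garage, hall, kitchen, loft, patio, den, terrace, lab, sauna, lobby]
Visit garage → queue [hall, kitchen, loft, patio, den, terrace, lab, sauna, lobby]
Visit hall → queue [kitchen, loft, patio, den, terrace, lab, sauna, lobby]
Visit kitchen → queue [loft, patio, den, terrace, lab, sauna, lobby]
Visit loft → queue [patio, den, terrace, lab, sauna, lobby]
Visit patio → queue [den, terrace, lab, sauna, lobby]
Visit den → queue [terrace, lab, sauna, lobby]
Visit terrace → queue [lab, sauna, lobby]
Visit lab → queue [sauna, lobby]
Visit sauna → queue [lobby]
Visit lobby → queue []

library, gallery, nursery, vault, workshop, cellar, chapel, gym, annex, attic, foyer, garage, hall, kitchen, loft, patio, den, terrace, lab, sauna, lobby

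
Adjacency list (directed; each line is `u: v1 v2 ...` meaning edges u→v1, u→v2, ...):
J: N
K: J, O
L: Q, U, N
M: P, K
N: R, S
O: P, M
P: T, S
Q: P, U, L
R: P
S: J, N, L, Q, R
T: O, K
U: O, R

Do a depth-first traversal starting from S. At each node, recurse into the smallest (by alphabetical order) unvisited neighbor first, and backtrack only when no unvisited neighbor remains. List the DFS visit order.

S -> J -> N -> R -> P -> T -> K -> O -> M -> L -> Q -> U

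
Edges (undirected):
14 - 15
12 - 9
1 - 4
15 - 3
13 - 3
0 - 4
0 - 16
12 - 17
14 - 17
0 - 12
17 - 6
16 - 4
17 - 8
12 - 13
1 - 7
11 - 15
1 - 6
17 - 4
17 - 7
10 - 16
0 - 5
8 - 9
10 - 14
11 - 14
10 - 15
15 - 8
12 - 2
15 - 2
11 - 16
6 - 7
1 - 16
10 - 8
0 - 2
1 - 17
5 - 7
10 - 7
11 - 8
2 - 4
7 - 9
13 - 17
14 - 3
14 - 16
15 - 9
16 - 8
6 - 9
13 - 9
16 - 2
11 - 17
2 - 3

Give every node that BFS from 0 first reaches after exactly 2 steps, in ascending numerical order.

Level 0: 0
Level 1: 2, 4, 5, 12, 16
Level 2: 1, 3, 7, 8, 9, 10, 11, 13, 14, 15, 17
Level 3: 6

1, 3, 7, 8, 9, 10, 11, 13, 14, 15, 17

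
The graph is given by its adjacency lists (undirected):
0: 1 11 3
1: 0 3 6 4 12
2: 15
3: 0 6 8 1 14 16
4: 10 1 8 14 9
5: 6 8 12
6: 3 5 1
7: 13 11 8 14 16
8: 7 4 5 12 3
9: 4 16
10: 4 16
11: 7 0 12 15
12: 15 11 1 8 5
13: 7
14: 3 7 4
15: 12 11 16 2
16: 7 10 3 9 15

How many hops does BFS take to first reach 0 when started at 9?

Level 0: 9
Level 1: 4, 16
Level 2: 1, 3, 7, 8, 10, 14, 15
Level 3: 0, 2, 5, 6, 11, 12, 13
0 first appears at level 3.

3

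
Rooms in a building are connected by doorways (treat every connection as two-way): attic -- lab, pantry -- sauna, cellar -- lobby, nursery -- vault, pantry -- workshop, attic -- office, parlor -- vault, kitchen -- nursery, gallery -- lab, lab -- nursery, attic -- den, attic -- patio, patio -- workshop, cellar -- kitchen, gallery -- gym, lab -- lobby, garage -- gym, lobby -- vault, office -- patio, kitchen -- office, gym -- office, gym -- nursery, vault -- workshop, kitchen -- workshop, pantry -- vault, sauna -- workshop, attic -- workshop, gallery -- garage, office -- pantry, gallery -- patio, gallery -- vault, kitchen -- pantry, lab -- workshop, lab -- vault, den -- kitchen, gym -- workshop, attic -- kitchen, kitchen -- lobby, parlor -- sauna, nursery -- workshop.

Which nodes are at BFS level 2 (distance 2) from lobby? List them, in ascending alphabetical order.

attic, den, gallery, nursery, office, pantry, parlor, workshop

Level 0: lobby
Level 1: cellar, kitchen, lab, vault
Level 2: attic, den, gallery, nursery, office, pantry, parlor, workshop
Level 3: garage, gym, patio, sauna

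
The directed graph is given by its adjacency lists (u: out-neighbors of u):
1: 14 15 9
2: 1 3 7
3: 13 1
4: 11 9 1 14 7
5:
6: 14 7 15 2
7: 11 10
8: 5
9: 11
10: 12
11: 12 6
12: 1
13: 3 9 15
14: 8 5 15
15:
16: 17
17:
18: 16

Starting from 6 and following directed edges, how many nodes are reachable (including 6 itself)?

14

BFS from 6 visits: 6, 14, 7, 15, 2, 8, 5, 11, 10, 1, 3, 12, 9, 13
Reachable nodes: 14 of 18 total.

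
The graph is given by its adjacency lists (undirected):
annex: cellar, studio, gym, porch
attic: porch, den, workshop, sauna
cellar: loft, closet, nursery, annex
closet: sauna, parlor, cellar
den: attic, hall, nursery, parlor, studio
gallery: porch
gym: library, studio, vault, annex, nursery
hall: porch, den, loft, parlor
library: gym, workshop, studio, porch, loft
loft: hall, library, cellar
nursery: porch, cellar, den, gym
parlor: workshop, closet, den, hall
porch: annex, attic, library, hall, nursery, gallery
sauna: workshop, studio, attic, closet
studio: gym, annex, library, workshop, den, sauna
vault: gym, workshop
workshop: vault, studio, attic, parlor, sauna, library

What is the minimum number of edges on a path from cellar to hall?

2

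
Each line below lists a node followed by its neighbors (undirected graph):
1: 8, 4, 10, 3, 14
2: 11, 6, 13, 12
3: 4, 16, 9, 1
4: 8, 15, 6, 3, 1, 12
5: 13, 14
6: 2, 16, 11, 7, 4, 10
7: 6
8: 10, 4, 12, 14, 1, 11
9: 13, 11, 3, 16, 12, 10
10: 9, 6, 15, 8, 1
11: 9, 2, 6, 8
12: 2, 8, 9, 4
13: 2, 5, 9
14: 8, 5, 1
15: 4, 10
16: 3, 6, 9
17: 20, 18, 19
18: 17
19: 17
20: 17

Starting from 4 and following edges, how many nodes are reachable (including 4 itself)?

16

BFS from 4 visits: 4, 1, 3, 6, 8, 12, 15, 10, 14, 9, 16, 2, 7, 11, 5, 13
Reachable nodes: 16 of 20 total.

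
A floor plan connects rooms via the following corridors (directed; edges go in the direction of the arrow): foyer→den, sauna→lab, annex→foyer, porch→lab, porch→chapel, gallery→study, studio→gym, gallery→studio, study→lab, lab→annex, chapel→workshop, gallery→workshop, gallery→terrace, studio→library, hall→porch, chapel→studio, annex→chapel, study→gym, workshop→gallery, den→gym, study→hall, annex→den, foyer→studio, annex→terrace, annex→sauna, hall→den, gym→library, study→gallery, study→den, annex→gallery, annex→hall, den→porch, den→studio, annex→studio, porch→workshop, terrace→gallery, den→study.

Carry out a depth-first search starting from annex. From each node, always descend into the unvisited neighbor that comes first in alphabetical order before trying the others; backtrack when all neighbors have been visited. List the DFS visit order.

annex -> chapel -> studio -> gym -> library -> workshop -> gallery -> study -> den -> porch -> lab -> hall -> terrace -> foyer -> sauna

Visit annex
annex → chapel
chapel → studio
studio → gym
gym → library
chapel → workshop
workshop → gallery
gallery → study
study → den
den → porch
porch → lab
study → hall
gallery → terrace
annex → foyer
annex → sauna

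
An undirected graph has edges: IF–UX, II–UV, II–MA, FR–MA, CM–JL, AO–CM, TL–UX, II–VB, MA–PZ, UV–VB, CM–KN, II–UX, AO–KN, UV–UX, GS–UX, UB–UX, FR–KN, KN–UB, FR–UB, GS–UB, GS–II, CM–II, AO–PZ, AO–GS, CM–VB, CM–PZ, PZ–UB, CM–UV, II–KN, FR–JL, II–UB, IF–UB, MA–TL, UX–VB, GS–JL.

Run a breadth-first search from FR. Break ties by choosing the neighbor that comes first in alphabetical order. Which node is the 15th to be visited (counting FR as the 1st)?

VB

Visit FR; enqueue JL, KN, MA, UB → queue [JL, KN, MA, UB]
Visit JL; enqueue CM, GS → queue [KN, MA, UB, CM, GS]
Visit KN; enqueue AO, II → queue [MA, UB, CM, GS, AO, II]
Visit MA; enqueue PZ, TL → queue [UB, CM, GS, AO, II, PZ, TL]
Visit UB; enqueue IF, UX → queue [CM, GS, AO, II, PZ, TL, IF, UX]
Visit CM; enqueue UV, VB → queue [GS, AO, II, PZ, TL, IF, UX, UV, VB]
Visit GS → queue [AO, II, PZ, TL, IF, UX, UV, VB]
Visit AO → queue [II, PZ, TL, IF, UX, UV, VB]
Visit II → queue [PZ, TL, IF, UX, UV, VB]
Visit PZ → queue [TL, IF, UX, UV, VB]
Visit TL → queue [IF, UX, UV, VB]
Visit IF → queue [UX, UV, VB]
Visit UX → queue [UV, VB]
Visit UV → queue [VB]
Visit VB → queue []

Visit order: FR, JL, KN, MA, UB, CM, GS, AO, II, PZ, TL, IF, UX, UV, VB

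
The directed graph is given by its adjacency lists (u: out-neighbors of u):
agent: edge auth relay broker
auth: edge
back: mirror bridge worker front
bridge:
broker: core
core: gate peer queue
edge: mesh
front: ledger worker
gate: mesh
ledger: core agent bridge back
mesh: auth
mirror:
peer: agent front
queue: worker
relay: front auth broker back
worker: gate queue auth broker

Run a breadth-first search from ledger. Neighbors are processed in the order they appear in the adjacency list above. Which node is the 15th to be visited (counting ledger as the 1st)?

front

Visit ledger; enqueue core, agent, bridge, back → queue [core, agent, bridge, back]
Visit core; enqueue gate, peer, queue → queue [agent, bridge, back, gate, peer, queue]
Visit agent; enqueue edge, auth, relay, broker → queue [bridge, back, gate, peer, queue, edge, auth, relay, broker]
Visit bridge → queue [back, gate, peer, queue, edge, auth, relay, broker]
Visit back; enqueue mirror, worker, front → queue [gate, peer, queue, edge, auth, relay, broker, mirror, worker, front]
Visit gate; enqueue mesh → queue [peer, queue, edge, auth, relay, broker, mirror, worker, front, mesh]
Visit peer → queue [queue, edge, auth, relay, broker, mirror, worker, front, mesh]
Visit queue → queue [edge, auth, relay, broker, mirror, worker, front, mesh]
Visit edge → queue [auth, relay, broker, mirror, worker, front, mesh]
Visit auth → queue [relay, broker, mirror, worker, front, mesh]
Visit relay → queue [broker, mirror, worker, front, mesh]
Visit broker → queue [mirror, worker, front, mesh]
Visit mirror → queue [worker, front, mesh]
Visit worker → queue [front, mesh]
Visit front → queue [mesh]
Visit mesh → queue []

Visit order: ledger, core, agent, bridge, back, gate, peer, queue, edge, auth, relay, broker, mirror, worker, front, mesh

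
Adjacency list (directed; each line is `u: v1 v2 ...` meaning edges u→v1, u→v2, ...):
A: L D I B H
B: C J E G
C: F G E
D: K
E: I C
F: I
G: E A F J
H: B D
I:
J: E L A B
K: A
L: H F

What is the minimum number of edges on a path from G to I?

2

Level 0: G
Level 1: A, E, F, J
Level 2: B, C, D, H, I, L
Level 3: K
I first appears at level 2.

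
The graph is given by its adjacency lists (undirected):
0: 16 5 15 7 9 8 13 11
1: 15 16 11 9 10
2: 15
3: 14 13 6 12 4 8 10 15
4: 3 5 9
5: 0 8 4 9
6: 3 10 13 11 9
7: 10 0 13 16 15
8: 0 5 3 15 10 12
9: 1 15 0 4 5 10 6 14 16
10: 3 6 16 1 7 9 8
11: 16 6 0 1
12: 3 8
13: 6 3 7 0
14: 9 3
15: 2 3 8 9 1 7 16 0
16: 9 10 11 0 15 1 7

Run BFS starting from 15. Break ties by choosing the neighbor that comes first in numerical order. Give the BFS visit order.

15 → 0 → 1 → 2 → 3 → 7 → 8 → 9 → 16 → 5 → 11 → 13 → 10 → 4 → 6 → 12 → 14

Visit 15; enqueue 0, 1, 2, 3, 7, 8, 9, 16 → queue [0, 1, 2, 3, 7, 8, 9, 16]
Visit 0; enqueue 5, 11, 13 → queue [1, 2, 3, 7, 8, 9, 16, 5, 11, 13]
Visit 1; enqueue 10 → queue [2, 3, 7, 8, 9, 16, 5, 11, 13, 10]
Visit 2 → queue [3, 7, 8, 9, 16, 5, 11, 13, 10]
Visit 3; enqueue 4, 6, 12, 14 → queue [7, 8, 9, 16, 5, 11, 13, 10, 4, 6, 12, 14]
Visit 7 → queue [8, 9, 16, 5, 11, 13, 10, 4, 6, 12, 14]
Visit 8 → queue [9, 16, 5, 11, 13, 10, 4, 6, 12, 14]
Visit 9 → queue [16, 5, 11, 13, 10, 4, 6, 12, 14]
Visit 16 → queue [5, 11, 13, 10, 4, 6, 12, 14]
Visit 5 → queue [11, 13, 10, 4, 6, 12, 14]
Visit 11 → queue [13, 10, 4, 6, 12, 14]
Visit 13 → queue [10, 4, 6, 12, 14]
Visit 10 → queue [4, 6, 12, 14]
Visit 4 → queue [6, 12, 14]
Visit 6 → queue [12, 14]
Visit 12 → queue [14]
Visit 14 → queue []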